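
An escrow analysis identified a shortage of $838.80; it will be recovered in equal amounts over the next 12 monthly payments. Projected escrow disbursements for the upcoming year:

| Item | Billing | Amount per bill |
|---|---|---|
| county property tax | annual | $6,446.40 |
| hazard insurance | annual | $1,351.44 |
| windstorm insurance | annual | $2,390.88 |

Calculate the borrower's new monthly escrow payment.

$918.96

County property tax: $6,446.40
Hazard insurance: $1,351.44
Windstorm insurance: $2,390.88
Total annual escrow = $10,188.72
Monthly = $10,188.72 / 12 = $849.06
Shortage per month = $838.80 ÷ 12 = $69.90
Adjusted monthly = $849.06 + $69.90 = $918.96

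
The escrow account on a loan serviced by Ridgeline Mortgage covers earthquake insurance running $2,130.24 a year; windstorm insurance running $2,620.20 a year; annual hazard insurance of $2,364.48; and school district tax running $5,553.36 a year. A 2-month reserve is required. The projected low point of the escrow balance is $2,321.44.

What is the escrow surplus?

$210.06

Earthquake insurance: $2,130.24 annually
Windstorm insurance: $2,620.20 annually
Hazard insurance: $2,364.48 annually
School district tax: $5,553.36 annually
Total annual escrow = $2,130.24 + $2,620.20 + $2,364.48 + $5,553.36 = $12,668.28
Per month = $12,668.28 / 12 = $1,055.69
Required cushion = 2 × $1,055.69 = $2,111.38
Excess over cushion: $2,321.44 − $2,111.38 = $210.06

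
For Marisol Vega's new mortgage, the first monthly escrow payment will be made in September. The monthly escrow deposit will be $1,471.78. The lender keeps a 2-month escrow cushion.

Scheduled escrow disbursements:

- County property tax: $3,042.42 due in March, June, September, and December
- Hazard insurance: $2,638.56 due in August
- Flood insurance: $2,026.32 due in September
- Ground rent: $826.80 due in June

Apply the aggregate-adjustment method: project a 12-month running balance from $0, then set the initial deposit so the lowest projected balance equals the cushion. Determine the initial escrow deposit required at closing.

$6,540.52

Cushion = 2 × $1,471.78 = $2,943.56
Trial balance (start $0, +$1,471.78 each month, − disbursements):
  Sep: +$1,471.78 − $5,068.74 → -$3,596.96
  Oct: +$1,471.78 → -$2,125.18
  Nov: +$1,471.78 → -$653.40
  Dec: +$1,471.78 − $3,042.42 → -$2,224.04
  Jan: +$1,471.78 → -$752.26
  Feb: +$1,471.78 → $719.52
  Mar: +$1,471.78 − $3,042.42 → -$851.12
  Apr: +$1,471.78 → $620.66
  May: +$1,471.78 → $2,092.44
  Jun: +$1,471.78 − $3,869.22 → -$305.00
  Jul: +$1,471.78 → $1,166.78
  Aug: +$1,471.78 − $2,638.56 → $0.00
Lowest trial balance = -$3,596.96 (Sep)
Initial deposit = cushion − low point = $2,943.56 − (-$3,596.96) = $6,540.52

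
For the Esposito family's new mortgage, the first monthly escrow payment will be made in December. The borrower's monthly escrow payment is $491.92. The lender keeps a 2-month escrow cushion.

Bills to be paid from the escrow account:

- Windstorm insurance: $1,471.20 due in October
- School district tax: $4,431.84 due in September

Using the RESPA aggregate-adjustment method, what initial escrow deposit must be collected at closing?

Cushion = 2 × $491.92 = $983.84
Trial balance (start $0, +$491.92 each month, − disbursements):
  Dec: +$491.92 → $491.92
  Jan: +$491.92 → $983.84
  Feb: +$491.92 → $1,475.76
  Mar: +$491.92 → $1,967.68
  Apr: +$491.92 → $2,459.60
  May: +$491.92 → $2,951.52
  Jun: +$491.92 → $3,443.44
  Jul: +$491.92 → $3,935.36
  Aug: +$491.92 → $4,427.28
  Sep: +$491.92 − $4,431.84 → $487.36
  Oct: +$491.92 − $1,471.20 → -$491.92
  Nov: +$491.92 → $0.00
Lowest trial balance = -$491.92 (Oct)
Initial deposit = cushion − low point = $983.84 − (-$491.92) = $1,475.76

$1,475.76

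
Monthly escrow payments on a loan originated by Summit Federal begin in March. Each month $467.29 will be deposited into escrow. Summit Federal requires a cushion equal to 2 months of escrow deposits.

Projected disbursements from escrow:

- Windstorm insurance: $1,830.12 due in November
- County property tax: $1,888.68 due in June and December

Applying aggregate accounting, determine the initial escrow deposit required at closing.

$1,869.16

Cushion = 2 × $467.29 = $934.58
Trial balance (start $0, +$467.29 each month, − disbursements):
  Mar: +$467.29 → $467.29
  Apr: +$467.29 → $934.58
  May: +$467.29 → $1,401.87
  Jun: +$467.29 − $1,888.68 → -$19.52
  Jul: +$467.29 → $447.77
  Aug: +$467.29 → $915.06
  Sep: +$467.29 → $1,382.35
  Oct: +$467.29 → $1,849.64
  Nov: +$467.29 − $1,830.12 → $486.81
  Dec: +$467.29 − $1,888.68 → -$934.58
  Jan: +$467.29 → -$467.29
  Feb: +$467.29 → $0.00
Lowest trial balance = -$934.58 (Dec)
Initial deposit = cushion − low point = $934.58 − (-$934.58) = $1,869.16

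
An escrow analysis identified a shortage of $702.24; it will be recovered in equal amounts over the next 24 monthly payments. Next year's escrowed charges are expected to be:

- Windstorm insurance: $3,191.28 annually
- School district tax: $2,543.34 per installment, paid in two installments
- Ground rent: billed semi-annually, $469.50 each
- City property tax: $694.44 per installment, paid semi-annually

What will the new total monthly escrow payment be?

Windstorm insurance = $3,191.28 per year
School district tax = $2,543.34 × 2 = $5,086.68 per year
Ground rent = $469.50 × 2 = $939.00 per year
City property tax = $694.44 × 2 = $1,388.88 per year
Yearly total = $3,191.28 + $5,086.68 + $939.00 + $1,388.88 = $10,605.84
Base monthly escrow = $10,605.84 / 12 = $883.82
Shortage per month = $702.24 ÷ 24 = $29.26
Adjusted monthly = $883.82 + $29.26 = $913.08

$913.08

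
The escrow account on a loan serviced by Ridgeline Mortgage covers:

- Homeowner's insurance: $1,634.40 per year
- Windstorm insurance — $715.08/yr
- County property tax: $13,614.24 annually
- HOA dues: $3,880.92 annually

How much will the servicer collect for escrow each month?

Homeowner's insurance = $1,634.40
Windstorm insurance = $715.08
County property tax = $13,614.24
HOA dues = $3,880.92
Total annual escrow = $1,634.40 + $715.08 + $13,614.24 + $3,880.92 = $19,844.64
Monthly escrow = $19,844.64 ÷ 12 = $1,653.72

$1,653.72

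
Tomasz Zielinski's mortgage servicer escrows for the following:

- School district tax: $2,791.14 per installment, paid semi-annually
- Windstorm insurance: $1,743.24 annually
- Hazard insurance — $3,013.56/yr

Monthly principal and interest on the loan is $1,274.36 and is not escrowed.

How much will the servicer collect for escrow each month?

$861.59

School district tax — $2,791.14 × 2 = $5,582.28
Windstorm insurance — $1,743.24
Hazard insurance — $3,013.56
Total per year = $5,582.28 + $1,743.24 + $3,013.56 = $10,339.08
Per month = $10,339.08 / 12 = $861.59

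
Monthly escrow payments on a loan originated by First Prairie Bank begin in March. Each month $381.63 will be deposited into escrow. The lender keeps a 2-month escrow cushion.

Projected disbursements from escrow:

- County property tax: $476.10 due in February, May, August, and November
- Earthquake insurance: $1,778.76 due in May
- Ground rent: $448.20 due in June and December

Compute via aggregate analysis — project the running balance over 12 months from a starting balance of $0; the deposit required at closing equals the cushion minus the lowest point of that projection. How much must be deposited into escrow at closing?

$1,939.80

Cushion = 2 × $381.63 = $763.26
Trial balance (start $0, +$381.63 each month, − disbursements):
  Mar: +$381.63 → $381.63
  Apr: +$381.63 → $763.26
  May: +$381.63 − $2,254.86 → -$1,109.97
  Jun: +$381.63 − $448.20 → -$1,176.54
  Jul: +$381.63 → -$794.91
  Aug: +$381.63 − $476.10 → -$889.38
  Sep: +$381.63 → -$507.75
  Oct: +$381.63 → -$126.12
  Nov: +$381.63 − $476.10 → -$220.59
  Dec: +$381.63 − $448.20 → -$287.16
  Jan: +$381.63 → $94.47
  Feb: +$381.63 − $476.10 → $0.00
Lowest trial balance = -$1,176.54 (Jun)
Initial deposit = cushion − low point = $763.26 − (-$1,176.54) = $1,939.80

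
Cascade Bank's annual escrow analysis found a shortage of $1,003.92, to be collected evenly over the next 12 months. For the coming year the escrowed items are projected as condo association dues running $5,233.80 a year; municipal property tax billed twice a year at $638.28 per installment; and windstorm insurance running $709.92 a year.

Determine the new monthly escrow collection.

Condo association dues: $5,233.80 per year
Municipal property tax: $638.28 × 2 = $1,276.56 per year
Windstorm insurance: $709.92 per year
Combined annual = $5,233.80 + $1,276.56 + $709.92 = $7,220.28
Per month = $7,220.28 / 12 = $601.69
Shortage per month = $1,003.92 / 12 = $83.66
Adjusted monthly = $601.69 + $83.66 = $685.35

$685.35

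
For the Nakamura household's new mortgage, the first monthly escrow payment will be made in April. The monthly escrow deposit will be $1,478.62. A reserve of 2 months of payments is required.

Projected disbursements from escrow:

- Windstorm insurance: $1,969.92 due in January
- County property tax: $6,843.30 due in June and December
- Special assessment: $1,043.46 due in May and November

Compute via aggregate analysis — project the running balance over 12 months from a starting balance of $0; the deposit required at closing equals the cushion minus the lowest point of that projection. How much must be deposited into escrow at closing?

Cushion = 2 × $1,478.62 = $2,957.24
Trial balance (start $0, +$1,478.62 each month, − disbursements):
  Apr: +$1,478.62 → $1,478.62
  May: +$1,478.62 − $1,043.46 → $1,913.78
  Jun: +$1,478.62 − $6,843.30 → -$3,450.90
  Jul: +$1,478.62 → -$1,972.28
  Aug: +$1,478.62 → -$493.66
  Sep: +$1,478.62 → $984.96
  Oct: +$1,478.62 → $2,463.58
  Nov: +$1,478.62 − $1,043.46 → $2,898.74
  Dec: +$1,478.62 − $6,843.30 → -$2,465.94
  Jan: +$1,478.62 − $1,969.92 → -$2,957.24
  Feb: +$1,478.62 → -$1,478.62
  Mar: +$1,478.62 → $0.00
Lowest trial balance = -$3,450.90 (Jun)
Initial deposit = cushion − low point = $2,957.24 − (-$3,450.90) = $6,408.14

$6,408.14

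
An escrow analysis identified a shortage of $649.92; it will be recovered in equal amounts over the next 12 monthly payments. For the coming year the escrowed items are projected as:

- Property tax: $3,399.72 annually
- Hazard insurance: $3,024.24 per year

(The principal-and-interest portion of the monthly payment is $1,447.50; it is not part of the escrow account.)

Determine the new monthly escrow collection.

Property tax = $3,399.72 per year
Hazard insurance = $3,024.24 per year
Yearly total = $6,423.96
Monthly = $6,423.96 / 12 = $535.33
Shortage per month = $649.92 / 12 = $54.16
New monthly escrow = $535.33 + $54.16 = $589.49

$589.49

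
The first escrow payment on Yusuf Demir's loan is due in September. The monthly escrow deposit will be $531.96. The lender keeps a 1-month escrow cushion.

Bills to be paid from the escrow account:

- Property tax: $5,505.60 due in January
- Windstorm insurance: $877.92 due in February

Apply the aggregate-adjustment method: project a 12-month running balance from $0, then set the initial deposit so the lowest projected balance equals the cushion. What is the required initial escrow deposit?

Cushion = 1 × $531.96 = $531.96
Trial balance (start $0, +$531.96 each month, − disbursements):
  Sep: +$531.96 → $531.96
  Oct: +$531.96 → $1,063.92
  Nov: +$531.96 → $1,595.88
  Dec: +$531.96 → $2,127.84
  Jan: +$531.96 − $5,505.60 → -$2,845.80
  Feb: +$531.96 − $877.92 → -$3,191.76
  Mar: +$531.96 → -$2,659.80
  Apr: +$531.96 → -$2,127.84
  May: +$531.96 → -$1,595.88
  Jun: +$531.96 → -$1,063.92
  Jul: +$531.96 → -$531.96
  Aug: +$531.96 → $0.00
Lowest trial balance = -$3,191.76 (Feb)
Initial deposit = cushion − low point = $531.96 − (-$3,191.76) = $3,723.72

$3,723.72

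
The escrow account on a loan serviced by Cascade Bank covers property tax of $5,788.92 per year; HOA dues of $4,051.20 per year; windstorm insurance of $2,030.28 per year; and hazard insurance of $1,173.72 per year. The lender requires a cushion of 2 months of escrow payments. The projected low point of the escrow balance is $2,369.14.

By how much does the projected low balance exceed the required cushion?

$195.12

Property tax: $5,788.92 per year
HOA dues: $4,051.20 per year
Windstorm insurance: $2,030.28 per year
Hazard insurance: $1,173.72 per year
Yearly total = $13,044.12
Per month = $13,044.12 ÷ 12 = $1,087.01
Required reserve = 2 × $1,087.01 = $2,174.02
Excess over cushion: $2,369.14 − $2,174.02 = $195.12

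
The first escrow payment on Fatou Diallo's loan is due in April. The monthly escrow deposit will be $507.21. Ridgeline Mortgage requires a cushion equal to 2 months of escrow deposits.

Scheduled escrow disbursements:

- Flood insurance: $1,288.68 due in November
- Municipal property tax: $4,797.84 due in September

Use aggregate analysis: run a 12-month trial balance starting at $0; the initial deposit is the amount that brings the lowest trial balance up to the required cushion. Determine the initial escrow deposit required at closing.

Cushion = 2 × $507.21 = $1,014.42
Trial balance (start $0, +$507.21 each month, − disbursements):
  Apr: +$507.21 → $507.21
  May: +$507.21 → $1,014.42
  Jun: +$507.21 → $1,521.63
  Jul: +$507.21 → $2,028.84
  Aug: +$507.21 → $2,536.05
  Sep: +$507.21 − $4,797.84 → -$1,754.58
  Oct: +$507.21 → -$1,247.37
  Nov: +$507.21 − $1,288.68 → -$2,028.84
  Dec: +$507.21 → -$1,521.63
  Jan: +$507.21 → -$1,014.42
  Feb: +$507.21 → -$507.21
  Mar: +$507.21 → $0.00
Lowest trial balance = -$2,028.84 (Nov)
Initial deposit = cushion − low point = $1,014.42 − (-$2,028.84) = $3,043.26

$3,043.26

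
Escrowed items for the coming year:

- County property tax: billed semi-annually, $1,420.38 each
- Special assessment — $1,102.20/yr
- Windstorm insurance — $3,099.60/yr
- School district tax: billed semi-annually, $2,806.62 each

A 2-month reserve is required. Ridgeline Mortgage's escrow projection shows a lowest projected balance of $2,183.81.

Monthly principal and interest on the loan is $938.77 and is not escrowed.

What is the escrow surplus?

County property tax — $1,420.38 × 2 = $2,840.76 per year
Special assessment — $1,102.20 per year
Windstorm insurance — $3,099.60 per year
School district tax — $2,806.62 × 2 = $5,613.24 per year
Combined annual = $2,840.76 + $1,102.20 + $3,099.60 + $5,613.24 = $12,655.80
Base monthly escrow = $12,655.80 / 12 = $1,054.65
Required cushion = 2 × $1,054.65 = $2,109.30
Excess over cushion: $2,183.81 − $2,109.30 = $74.51

$74.51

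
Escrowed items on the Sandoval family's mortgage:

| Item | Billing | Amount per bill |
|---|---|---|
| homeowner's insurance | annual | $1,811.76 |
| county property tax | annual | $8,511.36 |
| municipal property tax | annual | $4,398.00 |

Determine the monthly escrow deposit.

$1,226.76

Homeowner's insurance: $1,811.76 per year
County property tax: $8,511.36 per year
Municipal property tax: $4,398.00 per year
Combined annual = $1,811.76 + $8,511.36 + $4,398.00 = $14,721.12
Monthly = $14,721.12 ÷ 12 = $1,226.76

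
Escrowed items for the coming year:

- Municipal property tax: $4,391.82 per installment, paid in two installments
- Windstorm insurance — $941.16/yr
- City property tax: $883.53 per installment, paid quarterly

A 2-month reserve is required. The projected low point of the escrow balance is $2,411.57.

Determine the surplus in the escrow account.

Municipal property tax — $4,391.82 × 2 = $8,783.64/yr
Windstorm insurance — $941.16/yr
City property tax — $883.53 × 4 = $3,534.12/yr
Annual escrow total = $8,783.64 + $941.16 + $3,534.12 = $13,258.92
Monthly = $13,258.92 ÷ 12 = $1,104.91
Required reserve = 2 × $1,104.91 = $2,209.82
Excess over cushion: $2,411.57 − $2,209.82 = $201.75

$201.75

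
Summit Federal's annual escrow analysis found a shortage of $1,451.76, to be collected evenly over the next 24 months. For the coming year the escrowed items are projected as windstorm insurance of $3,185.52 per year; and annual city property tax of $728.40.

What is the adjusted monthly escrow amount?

Windstorm insurance = $3,185.52
City property tax = $728.40
Total per year = $3,913.92
Monthly = $3,913.92 ÷ 12 = $326.16
Shortage per month = $1,451.76 ÷ 24 = $60.49
New monthly escrow = $326.16 + $60.49 = $386.65

$386.65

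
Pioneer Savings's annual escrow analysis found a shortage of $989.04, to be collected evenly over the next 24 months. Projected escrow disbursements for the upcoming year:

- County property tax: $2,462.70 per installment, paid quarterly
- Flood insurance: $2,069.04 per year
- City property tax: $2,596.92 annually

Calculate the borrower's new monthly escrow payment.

$1,250.94

County property tax — $2,462.70 × 4 = $9,850.80 annually
Flood insurance — $2,069.04 annually
City property tax — $2,596.92 annually
Combined annual = $9,850.80 + $2,069.04 + $2,596.92 = $14,516.76
Monthly = $14,516.76 / 12 = $1,209.73
Monthly shortage recovery: $989.04 / 24 = $41.21
New monthly escrow = $1,209.73 + $41.21 = $1,250.94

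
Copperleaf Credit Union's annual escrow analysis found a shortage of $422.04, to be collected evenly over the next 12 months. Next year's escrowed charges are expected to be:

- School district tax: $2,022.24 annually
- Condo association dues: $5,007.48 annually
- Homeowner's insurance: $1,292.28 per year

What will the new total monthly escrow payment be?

$728.67

School district tax — $2,022.24
Condo association dues — $5,007.48
Homeowner's insurance — $1,292.28
Annual escrow total = $2,022.24 + $5,007.48 + $1,292.28 = $8,322.00
Monthly escrow = $8,322.00 ÷ 12 = $693.50
Shortage per month = $422.04 ÷ 12 = $35.17
Adjusted monthly = $693.50 + $35.17 = $728.67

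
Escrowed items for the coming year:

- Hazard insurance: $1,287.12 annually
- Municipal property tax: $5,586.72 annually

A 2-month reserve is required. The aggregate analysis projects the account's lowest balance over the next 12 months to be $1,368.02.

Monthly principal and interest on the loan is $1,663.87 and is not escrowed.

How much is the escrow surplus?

Hazard insurance = $1,287.12
Municipal property tax = $5,586.72
Yearly total = $1,287.12 + $5,586.72 = $6,873.84
Base monthly escrow = $6,873.84 / 12 = $572.82
Cushion = 2 × $572.82 = $1,145.64
Surplus = $1,368.02 − $1,145.64 = $222.38

$222.38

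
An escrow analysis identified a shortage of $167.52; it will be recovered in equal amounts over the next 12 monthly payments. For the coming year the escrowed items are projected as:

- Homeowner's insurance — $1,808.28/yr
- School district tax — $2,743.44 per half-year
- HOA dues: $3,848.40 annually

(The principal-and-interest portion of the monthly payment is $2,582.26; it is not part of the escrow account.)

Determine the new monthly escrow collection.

Homeowner's insurance — $1,808.28/yr
School district tax — $2,743.44 × 2 = $5,486.88/yr
HOA dues — $3,848.40/yr
Combined annual = $1,808.28 + $5,486.88 + $3,848.40 = $11,143.56
Base monthly escrow = $11,143.56 ÷ 12 = $928.63
Shortage spread = $167.52 ÷ 12 = $13.96/mo
New monthly escrow = $928.63 + $13.96 = $942.59

$942.59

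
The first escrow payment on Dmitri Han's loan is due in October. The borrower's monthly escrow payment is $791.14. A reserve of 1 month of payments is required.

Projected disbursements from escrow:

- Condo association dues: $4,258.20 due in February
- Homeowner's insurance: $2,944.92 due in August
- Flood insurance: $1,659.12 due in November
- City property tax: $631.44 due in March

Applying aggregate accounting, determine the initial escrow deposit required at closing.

$2,752.76

Cushion = 1 × $791.14 = $791.14
Trial balance (start $0, +$791.14 each month, − disbursements):
  Oct: +$791.14 → $791.14
  Nov: +$791.14 − $1,659.12 → -$76.84
  Dec: +$791.14 → $714.30
  Jan: +$791.14 → $1,505.44
  Feb: +$791.14 − $4,258.20 → -$1,961.62
  Mar: +$791.14 − $631.44 → -$1,801.92
  Apr: +$791.14 → -$1,010.78
  May: +$791.14 → -$219.64
  Jun: +$791.14 → $571.50
  Jul: +$791.14 → $1,362.64
  Aug: +$791.14 − $2,944.92 → -$791.14
  Sep: +$791.14 → $0.00
Lowest trial balance = -$1,961.62 (Feb)
Initial deposit = cushion − low point = $791.14 − (-$1,961.62) = $2,752.76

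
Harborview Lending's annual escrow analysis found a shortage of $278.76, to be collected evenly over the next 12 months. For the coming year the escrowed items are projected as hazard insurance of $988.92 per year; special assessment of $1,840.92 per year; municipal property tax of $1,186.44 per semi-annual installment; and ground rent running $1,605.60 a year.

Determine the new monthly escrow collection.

Hazard insurance — $988.92/yr
Special assessment — $1,840.92/yr
Municipal property tax — $1,186.44 × 2 = $2,372.88/yr
Ground rent — $1,605.60/yr
Total per year = $6,808.32
Monthly = $6,808.32 / 12 = $567.36
Shortage per month = $278.76 ÷ 12 = $23.23
New monthly escrow = $567.36 + $23.23 = $590.59

$590.59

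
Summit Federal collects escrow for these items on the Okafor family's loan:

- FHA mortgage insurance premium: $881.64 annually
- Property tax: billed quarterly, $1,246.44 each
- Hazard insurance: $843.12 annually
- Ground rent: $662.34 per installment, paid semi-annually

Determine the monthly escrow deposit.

FHA mortgage insurance premium — $881.64 per year
Property tax — $1,246.44 × 4 = $4,985.76 per year
Hazard insurance — $843.12 per year
Ground rent — $662.34 × 2 = $1,324.68 per year
Total per year = $8,035.20
Base monthly escrow = $8,035.20 / 12 = $669.60

$669.60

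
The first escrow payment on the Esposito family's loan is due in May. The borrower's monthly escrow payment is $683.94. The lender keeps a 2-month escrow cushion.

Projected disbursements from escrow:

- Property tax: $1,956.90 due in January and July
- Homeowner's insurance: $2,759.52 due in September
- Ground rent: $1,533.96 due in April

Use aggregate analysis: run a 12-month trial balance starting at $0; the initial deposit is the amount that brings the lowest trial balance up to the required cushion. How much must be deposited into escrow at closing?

Cushion = 2 × $683.94 = $1,367.88
Trial balance (start $0, +$683.94 each month, − disbursements):
  May: +$683.94 → $683.94
  Jun: +$683.94 → $1,367.88
  Jul: +$683.94 − $1,956.90 → $94.92
  Aug: +$683.94 → $778.86
  Sep: +$683.94 − $2,759.52 → -$1,296.72
  Oct: +$683.94 → -$612.78
  Nov: +$683.94 → $71.16
  Dec: +$683.94 → $755.10
  Jan: +$683.94 − $1,956.90 → -$517.86
  Feb: +$683.94 → $166.08
  Mar: +$683.94 → $850.02
  Apr: +$683.94 − $1,533.96 → $0.00
Lowest trial balance = -$1,296.72 (Sep)
Initial deposit = cushion − low point = $1,367.88 − (-$1,296.72) = $2,664.60

$2,664.60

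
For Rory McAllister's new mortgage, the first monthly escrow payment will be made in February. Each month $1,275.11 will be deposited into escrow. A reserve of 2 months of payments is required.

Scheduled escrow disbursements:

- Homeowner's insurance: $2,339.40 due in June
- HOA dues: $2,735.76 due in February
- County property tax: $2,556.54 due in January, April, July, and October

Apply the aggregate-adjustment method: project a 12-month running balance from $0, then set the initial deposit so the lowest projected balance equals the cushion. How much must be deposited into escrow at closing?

Cushion = 2 × $1,275.11 = $2,550.22
Trial balance (start $0, +$1,275.11 each month, − disbursements):
  Feb: +$1,275.11 − $2,735.76 → -$1,460.65
  Mar: +$1,275.11 → -$185.54
  Apr: +$1,275.11 − $2,556.54 → -$1,466.97
  May: +$1,275.11 → -$191.86
  Jun: +$1,275.11 − $2,339.40 → -$1,256.15
  Jul: +$1,275.11 − $2,556.54 → -$2,537.58
  Aug: +$1,275.11 → -$1,262.47
  Sep: +$1,275.11 → $12.64
  Oct: +$1,275.11 − $2,556.54 → -$1,268.79
  Nov: +$1,275.11 → $6.32
  Dec: +$1,275.11 → $1,281.43
  Jan: +$1,275.11 − $2,556.54 → $0.00
Lowest trial balance = -$2,537.58 (Jul)
Initial deposit = cushion − low point = $2,550.22 − (-$2,537.58) = $5,087.80

$5,087.80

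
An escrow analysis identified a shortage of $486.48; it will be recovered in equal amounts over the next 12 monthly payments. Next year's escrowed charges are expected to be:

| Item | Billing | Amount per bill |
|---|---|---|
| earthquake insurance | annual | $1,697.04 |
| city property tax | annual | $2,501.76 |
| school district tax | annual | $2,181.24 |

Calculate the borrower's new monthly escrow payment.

Earthquake insurance — $1,697.04
City property tax — $2,501.76
School district tax — $2,181.24
Annual escrow total = $1,697.04 + $2,501.76 + $2,181.24 = $6,380.04
Per month = $6,380.04 / 12 = $531.67
Shortage spread = $486.48 ÷ 12 = $40.54/mo
Adjusted monthly = $531.67 + $40.54 = $572.21

$572.21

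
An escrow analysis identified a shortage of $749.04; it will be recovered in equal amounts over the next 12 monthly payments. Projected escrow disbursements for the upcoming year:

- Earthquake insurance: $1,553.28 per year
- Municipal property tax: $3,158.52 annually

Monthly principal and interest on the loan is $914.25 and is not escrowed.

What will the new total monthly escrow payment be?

Earthquake insurance = $1,553.28
Municipal property tax = $3,158.52
Annual escrow total = $1,553.28 + $3,158.52 = $4,711.80
Monthly escrow = $4,711.80 ÷ 12 = $392.65
Shortage spread = $749.04 / 12 = $62.42/mo
Adjusted monthly = $392.65 + $62.42 = $455.07

$455.07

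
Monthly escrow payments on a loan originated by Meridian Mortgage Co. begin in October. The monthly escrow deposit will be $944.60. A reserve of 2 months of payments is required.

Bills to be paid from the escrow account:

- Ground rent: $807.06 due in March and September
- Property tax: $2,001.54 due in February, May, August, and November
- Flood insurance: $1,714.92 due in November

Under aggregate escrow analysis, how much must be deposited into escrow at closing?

$3,716.46

Cushion = 2 × $944.60 = $1,889.20
Trial balance (start $0, +$944.60 each month, − disbursements):
  Oct: +$944.60 → $944.60
  Nov: +$944.60 − $3,716.46 → -$1,827.26
  Dec: +$944.60 → -$882.66
  Jan: +$944.60 → $61.94
  Feb: +$944.60 − $2,001.54 → -$995.00
  Mar: +$944.60 − $807.06 → -$857.46
  Apr: +$944.60 → $87.14
  May: +$944.60 − $2,001.54 → -$969.80
  Jun: +$944.60 → -$25.20
  Jul: +$944.60 → $919.40
  Aug: +$944.60 − $2,001.54 → -$137.54
  Sep: +$944.60 − $807.06 → $0.00
Lowest trial balance = -$1,827.26 (Nov)
Initial deposit = cushion − low point = $1,889.20 − (-$1,827.26) = $3,716.46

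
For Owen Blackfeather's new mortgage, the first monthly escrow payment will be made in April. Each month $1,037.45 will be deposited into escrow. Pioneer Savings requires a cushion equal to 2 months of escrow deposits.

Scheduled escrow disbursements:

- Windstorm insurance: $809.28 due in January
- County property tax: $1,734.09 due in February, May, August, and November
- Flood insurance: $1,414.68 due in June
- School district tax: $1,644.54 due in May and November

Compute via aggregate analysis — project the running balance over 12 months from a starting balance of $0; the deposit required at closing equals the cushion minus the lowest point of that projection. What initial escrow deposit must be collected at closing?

$3,755.86

Cushion = 2 × $1,037.45 = $2,074.90
Trial balance (start $0, +$1,037.45 each month, − disbursements):
  Apr: +$1,037.45 → $1,037.45
  May: +$1,037.45 − $3,378.63 → -$1,303.73
  Jun: +$1,037.45 − $1,414.68 → -$1,680.96
  Jul: +$1,037.45 → -$643.51
  Aug: +$1,037.45 − $1,734.09 → -$1,340.15
  Sep: +$1,037.45 → -$302.70
  Oct: +$1,037.45 → $734.75
  Nov: +$1,037.45 − $3,378.63 → -$1,606.43
  Dec: +$1,037.45 → -$568.98
  Jan: +$1,037.45 − $809.28 → -$340.81
  Feb: +$1,037.45 − $1,734.09 → -$1,037.45
  Mar: +$1,037.45 → $0.00
Lowest trial balance = -$1,680.96 (Jun)
Initial deposit = cushion − low point = $2,074.90 − (-$1,680.96) = $3,755.86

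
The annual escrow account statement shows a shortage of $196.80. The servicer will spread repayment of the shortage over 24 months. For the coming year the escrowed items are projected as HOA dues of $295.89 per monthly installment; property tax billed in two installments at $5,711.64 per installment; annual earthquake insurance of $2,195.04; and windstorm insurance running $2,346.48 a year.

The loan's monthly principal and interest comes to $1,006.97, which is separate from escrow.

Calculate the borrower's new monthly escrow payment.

$1,634.49

HOA dues: $295.89 × 12 = $3,550.68 per year
Property tax: $5,711.64 × 2 = $11,423.28 per year
Earthquake insurance: $2,195.04 per year
Windstorm insurance: $2,346.48 per year
Total annual escrow = $3,550.68 + $11,423.28 + $2,195.04 + $2,346.48 = $19,515.48
Per month = $19,515.48 / 12 = $1,626.29
Shortage per month = $196.80 / 24 = $8.20
New monthly escrow = $1,626.29 + $8.20 = $1,634.49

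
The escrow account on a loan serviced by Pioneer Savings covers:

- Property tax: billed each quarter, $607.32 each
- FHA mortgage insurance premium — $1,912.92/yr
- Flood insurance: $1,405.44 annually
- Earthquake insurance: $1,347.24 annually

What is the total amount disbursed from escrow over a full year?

$7,094.88

Property tax = $607.32 × 4 = $2,429.28 per year
FHA mortgage insurance premium = $1,912.92 per year
Flood insurance = $1,405.44 per year
Earthquake insurance = $1,347.24 per year
Yearly total = $7,094.88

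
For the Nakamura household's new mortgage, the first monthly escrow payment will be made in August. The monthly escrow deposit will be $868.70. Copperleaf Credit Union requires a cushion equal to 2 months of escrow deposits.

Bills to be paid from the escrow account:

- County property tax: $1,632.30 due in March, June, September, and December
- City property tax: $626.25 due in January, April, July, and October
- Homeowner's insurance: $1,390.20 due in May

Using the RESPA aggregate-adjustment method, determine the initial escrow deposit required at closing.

Cushion = 2 × $868.70 = $1,737.40
Trial balance (start $0, +$868.70 each month, − disbursements):
  Aug: +$868.70 → $868.70
  Sep: +$868.70 − $1,632.30 → $105.10
  Oct: +$868.70 − $626.25 → $347.55
  Nov: +$868.70 → $1,216.25
  Dec: +$868.70 − $1,632.30 → $452.65
  Jan: +$868.70 − $626.25 → $695.10
  Feb: +$868.70 → $1,563.80
  Mar: +$868.70 − $1,632.30 → $800.20
  Apr: +$868.70 − $626.25 → $1,042.65
  May: +$868.70 − $1,390.20 → $521.15
  Jun: +$868.70 − $1,632.30 → -$242.45
  Jul: +$868.70 − $626.25 → $0.00
Lowest trial balance = -$242.45 (Jun)
Initial deposit = cushion − low point = $1,737.40 − (-$242.45) = $1,979.85

$1,979.85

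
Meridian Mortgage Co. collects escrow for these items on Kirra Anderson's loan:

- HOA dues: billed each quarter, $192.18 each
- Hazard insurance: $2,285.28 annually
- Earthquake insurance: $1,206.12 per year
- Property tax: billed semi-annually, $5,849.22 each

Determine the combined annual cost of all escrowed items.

$15,958.56

HOA dues = $192.18 × 4 = $768.72
Hazard insurance = $2,285.28
Earthquake insurance = $1,206.12
Property tax = $5,849.22 × 2 = $11,698.44
Combined annual = $15,958.56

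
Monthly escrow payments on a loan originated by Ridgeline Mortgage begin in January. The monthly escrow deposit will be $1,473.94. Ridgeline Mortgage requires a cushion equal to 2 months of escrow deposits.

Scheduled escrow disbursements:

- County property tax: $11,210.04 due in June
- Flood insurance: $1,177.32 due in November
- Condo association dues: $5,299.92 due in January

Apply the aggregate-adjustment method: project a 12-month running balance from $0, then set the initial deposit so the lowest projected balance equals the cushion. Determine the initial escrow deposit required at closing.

$10,614.20

Cushion = 2 × $1,473.94 = $2,947.88
Trial balance (start $0, +$1,473.94 each month, − disbursements):
  Jan: +$1,473.94 − $5,299.92 → -$3,825.98
  Feb: +$1,473.94 → -$2,352.04
  Mar: +$1,473.94 → -$878.10
  Apr: +$1,473.94 → $595.84
  May: +$1,473.94 → $2,069.78
  Jun: +$1,473.94 − $11,210.04 → -$7,666.32
  Jul: +$1,473.94 → -$6,192.38
  Aug: +$1,473.94 → -$4,718.44
  Sep: +$1,473.94 → -$3,244.50
  Oct: +$1,473.94 → -$1,770.56
  Nov: +$1,473.94 − $1,177.32 → -$1,473.94
  Dec: +$1,473.94 → $0.00
Lowest trial balance = -$7,666.32 (Jun)
Initial deposit = cushion − low point = $2,947.88 − (-$7,666.32) = $10,614.20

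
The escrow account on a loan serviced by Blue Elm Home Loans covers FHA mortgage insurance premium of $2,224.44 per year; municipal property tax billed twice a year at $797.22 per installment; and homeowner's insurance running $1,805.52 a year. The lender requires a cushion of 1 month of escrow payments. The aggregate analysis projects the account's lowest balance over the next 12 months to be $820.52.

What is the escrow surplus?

$351.82

FHA mortgage insurance premium: $2,224.44
Municipal property tax: $797.22 × 2 = $1,594.44
Homeowner's insurance: $1,805.52
Combined annual = $2,224.44 + $1,594.44 + $1,805.52 = $5,624.40
Monthly escrow = $5,624.40 / 12 = $468.70
Cushion = 1 × $468.70 = $468.70
Surplus = $820.52 − $468.70 = $351.82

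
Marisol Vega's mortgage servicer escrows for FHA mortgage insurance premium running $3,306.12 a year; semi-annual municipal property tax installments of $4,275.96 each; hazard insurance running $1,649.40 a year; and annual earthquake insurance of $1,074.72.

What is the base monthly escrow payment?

FHA mortgage insurance premium: $3,306.12 per year
Municipal property tax: $4,275.96 × 2 = $8,551.92 per year
Hazard insurance: $1,649.40 per year
Earthquake insurance: $1,074.72 per year
Combined annual = $3,306.12 + $8,551.92 + $1,649.40 + $1,074.72 = $14,582.16
Base monthly escrow = $14,582.16 / 12 = $1,215.18

$1,215.18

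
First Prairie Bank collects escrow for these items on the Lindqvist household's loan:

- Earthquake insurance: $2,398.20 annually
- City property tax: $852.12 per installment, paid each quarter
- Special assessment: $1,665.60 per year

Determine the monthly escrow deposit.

$622.69

Earthquake insurance: $2,398.20 per year
City property tax: $852.12 × 4 = $3,408.48 per year
Special assessment: $1,665.60 per year
Total per year = $7,472.28
Per month = $7,472.28 / 12 = $622.69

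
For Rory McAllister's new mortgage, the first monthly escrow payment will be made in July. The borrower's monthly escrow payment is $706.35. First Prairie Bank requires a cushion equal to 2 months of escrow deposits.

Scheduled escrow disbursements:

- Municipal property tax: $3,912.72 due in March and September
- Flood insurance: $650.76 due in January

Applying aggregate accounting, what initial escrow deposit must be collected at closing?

Cushion = 2 × $706.35 = $1,412.70
Trial balance (start $0, +$706.35 each month, − disbursements):
  Jul: +$706.35 → $706.35
  Aug: +$706.35 → $1,412.70
  Sep: +$706.35 − $3,912.72 → -$1,793.67
  Oct: +$706.35 → -$1,087.32
  Nov: +$706.35 → -$380.97
  Dec: +$706.35 → $325.38
  Jan: +$706.35 − $650.76 → $380.97
  Feb: +$706.35 → $1,087.32
  Mar: +$706.35 − $3,912.72 → -$2,119.05
  Apr: +$706.35 → -$1,412.70
  May: +$706.35 → -$706.35
  Jun: +$706.35 → $0.00
Lowest trial balance = -$2,119.05 (Mar)
Initial deposit = cushion − low point = $1,412.70 − (-$2,119.05) = $3,531.75

$3,531.75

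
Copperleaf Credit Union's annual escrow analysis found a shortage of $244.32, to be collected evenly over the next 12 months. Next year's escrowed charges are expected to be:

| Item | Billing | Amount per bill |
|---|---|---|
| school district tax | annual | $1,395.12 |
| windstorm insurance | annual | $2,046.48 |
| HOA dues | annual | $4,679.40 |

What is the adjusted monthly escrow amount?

School district tax = $1,395.12
Windstorm insurance = $2,046.48
HOA dues = $4,679.40
Annual escrow total = $1,395.12 + $2,046.48 + $4,679.40 = $8,121.00
Per month = $8,121.00 ÷ 12 = $676.75
Monthly shortage recovery: $244.32 / 12 = $20.36
Adjusted monthly = $676.75 + $20.36 = $697.11

$697.11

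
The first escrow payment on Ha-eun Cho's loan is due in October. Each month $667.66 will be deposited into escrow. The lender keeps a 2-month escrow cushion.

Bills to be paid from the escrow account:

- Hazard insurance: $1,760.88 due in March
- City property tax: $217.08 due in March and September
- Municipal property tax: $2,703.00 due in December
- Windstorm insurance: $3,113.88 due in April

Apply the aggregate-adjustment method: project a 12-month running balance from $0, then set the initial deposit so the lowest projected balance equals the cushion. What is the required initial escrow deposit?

Cushion = 2 × $667.66 = $1,335.32
Trial balance (start $0, +$667.66 each month, − disbursements):
  Oct: +$667.66 → $667.66
  Nov: +$667.66 → $1,335.32
  Dec: +$667.66 − $2,703.00 → -$700.02
  Jan: +$667.66 → -$32.36
  Feb: +$667.66 → $635.30
  Mar: +$667.66 − $1,977.96 → -$675.00
  Apr: +$667.66 − $3,113.88 → -$3,121.22
  May: +$667.66 → -$2,453.56
  Jun: +$667.66 → -$1,785.90
  Jul: +$667.66 → -$1,118.24
  Aug: +$667.66 → -$450.58
  Sep: +$667.66 − $217.08 → $0.00
Lowest trial balance = -$3,121.22 (Apr)
Initial deposit = cushion − low point = $1,335.32 − (-$3,121.22) = $4,456.54

$4,456.54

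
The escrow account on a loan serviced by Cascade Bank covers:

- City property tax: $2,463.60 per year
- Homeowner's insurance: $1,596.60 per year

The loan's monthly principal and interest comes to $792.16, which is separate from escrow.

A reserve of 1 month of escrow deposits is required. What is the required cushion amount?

City property tax = $2,463.60/yr
Homeowner's insurance = $1,596.60/yr
Total per year = $2,463.60 + $1,596.60 = $4,060.20
Monthly = $4,060.20 ÷ 12 = $338.35
Cushion = 1 × $338.35 = $338.35

$338.35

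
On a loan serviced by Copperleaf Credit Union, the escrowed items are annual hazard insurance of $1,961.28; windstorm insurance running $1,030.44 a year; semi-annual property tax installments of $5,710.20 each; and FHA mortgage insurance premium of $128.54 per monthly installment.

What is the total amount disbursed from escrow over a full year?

$15,954.60

Hazard insurance: $1,961.28
Windstorm insurance: $1,030.44
Property tax: $5,710.20 × 2 = $11,420.40
FHA mortgage insurance premium: $128.54 × 12 = $1,542.48
Yearly total = $1,961.28 + $1,030.44 + $11,420.40 + $1,542.48 = $15,954.60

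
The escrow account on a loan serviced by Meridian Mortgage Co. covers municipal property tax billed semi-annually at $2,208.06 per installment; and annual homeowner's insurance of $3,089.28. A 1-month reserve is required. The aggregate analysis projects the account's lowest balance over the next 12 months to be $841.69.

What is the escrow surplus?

$216.24

Municipal property tax = $2,208.06 × 2 = $4,416.12
Homeowner's insurance = $3,089.28
Annual escrow total = $7,505.40
Monthly escrow = $7,505.40 ÷ 12 = $625.45
Cushion = 1 × $625.45 = $625.45
Surplus = $841.69 − $625.45 = $216.24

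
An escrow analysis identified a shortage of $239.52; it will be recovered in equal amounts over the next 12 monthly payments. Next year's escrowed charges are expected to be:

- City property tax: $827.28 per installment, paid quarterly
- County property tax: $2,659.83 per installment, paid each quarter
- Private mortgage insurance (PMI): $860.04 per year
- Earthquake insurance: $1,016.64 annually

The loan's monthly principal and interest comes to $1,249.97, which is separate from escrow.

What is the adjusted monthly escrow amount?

$1,338.72

City property tax — $827.28 × 4 = $3,309.12/yr
County property tax — $2,659.83 × 4 = $10,639.32/yr
Private mortgage insurance (PMI) — $860.04/yr
Earthquake insurance — $1,016.64/yr
Annual escrow total = $3,309.12 + $10,639.32 + $860.04 + $1,016.64 = $15,825.12
Per month = $15,825.12 / 12 = $1,318.76
Shortage spread = $239.52 / 12 = $19.96/mo
New monthly escrow = $1,318.76 + $19.96 = $1,338.72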